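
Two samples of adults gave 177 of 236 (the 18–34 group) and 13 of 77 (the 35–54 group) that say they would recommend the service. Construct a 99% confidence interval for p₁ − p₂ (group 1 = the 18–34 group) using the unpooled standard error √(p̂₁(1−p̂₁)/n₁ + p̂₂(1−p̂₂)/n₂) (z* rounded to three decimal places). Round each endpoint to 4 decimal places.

(0.4494, 0.7129)

p̂₁ = 0.75000, p̂₂ = 0.16883, so the observed difference is 0.58117.
Unpooled SE = √(p̂₁(1−p̂₁)/n₁ + p̂₂(1−p̂₂)/n₂) = √(0.000794492 + 0.001822431) = 0.051156.
For 99% confidence, z* = 2.576. Margin = 2.576·0.051156 = 0.13178.
So the interval runs from 0.4494 to 0.7129.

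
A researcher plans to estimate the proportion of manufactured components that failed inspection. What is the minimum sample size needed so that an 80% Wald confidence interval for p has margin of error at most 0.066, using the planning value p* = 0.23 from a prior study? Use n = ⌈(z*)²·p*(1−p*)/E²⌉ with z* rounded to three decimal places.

The 80% critical value is z* = 1.282.
p*(1−p*) = 0.23·0.77 = 0.1771.
(z*)²·p*(1−p*)/E² = 1.643524·0.1771/0.004356 = 66.820.
⌈66.820⌉ = 67.

n = 67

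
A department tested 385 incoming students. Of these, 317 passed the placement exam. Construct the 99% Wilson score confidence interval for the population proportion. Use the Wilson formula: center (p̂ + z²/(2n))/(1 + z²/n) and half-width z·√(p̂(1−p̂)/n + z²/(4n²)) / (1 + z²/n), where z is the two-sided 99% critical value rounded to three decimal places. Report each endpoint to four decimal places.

(0.7680, 0.8678)

Here p̂ = 317/385 = 0.82338 and z = 2.576 (z² = 6.635776).
Denominator 1 + z²/n = 1 + 6.635776/385 = 1.017236.
Center = (0.82338 + 0.008618)/1.017236 = 0.81790.
Radicand: p̂(1−p̂)/n + z²/(4n²) = 0.000377734 + 0.000011192 = 0.000388926.
Half-width = 2.576·√0.000388926/1.017236 = 0.04994.
CI: 0.81790 ± 0.04994 = (0.7680, 0.8678).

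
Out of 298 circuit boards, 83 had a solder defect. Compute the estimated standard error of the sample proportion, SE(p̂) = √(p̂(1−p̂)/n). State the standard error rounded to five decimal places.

The sample proportion is 83/298 = 0.27852.
p̂(1−p̂) = 0.200947.
SE = √(0.200947/298) = 0.02597.

SE = 0.02597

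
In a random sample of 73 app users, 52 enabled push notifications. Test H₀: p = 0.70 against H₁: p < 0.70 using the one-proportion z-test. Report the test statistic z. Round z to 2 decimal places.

p̂ = 52/73 = 0.71233.
Null standard error: √(0.70·0.30/73) = √0.002876712 = 0.053635.
z = (0.71233 − 0.70)/0.053635 = 0.01233/0.053635 = 0.23.

z = 0.23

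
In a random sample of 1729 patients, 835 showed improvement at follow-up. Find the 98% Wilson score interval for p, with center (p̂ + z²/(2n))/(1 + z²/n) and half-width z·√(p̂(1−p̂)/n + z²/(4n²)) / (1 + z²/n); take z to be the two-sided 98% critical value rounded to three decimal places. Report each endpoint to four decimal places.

Here p̂ = 835/1729 = 0.48294 and z = 2.326 (z² = 5.410276).
Denominator 1 + z²/n = 1 + 5.410276/1729 = 1.003129.
Adjusted center: (0.48294 + z²/(2n))/1.003129 = 0.48299.
Radicand: p̂(1−p̂)/n + z²/(4n²) = 0.000144424 + 0.000000452 = 0.000144876.
Half-width = 2.326·√0.000144876/1.003129 = 0.02791.
So the interval runs from 0.4551 to 0.5109.

(0.4551, 0.5109)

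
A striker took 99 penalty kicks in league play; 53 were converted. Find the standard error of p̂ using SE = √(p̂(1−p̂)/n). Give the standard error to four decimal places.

The sample proportion is 53/99 = 0.53535.
p̂(1−p̂) = 0.53535·0.46465 = 0.248750.
Dividing by n and taking the root: √0.002512626 = 0.0501.

SE = 0.0501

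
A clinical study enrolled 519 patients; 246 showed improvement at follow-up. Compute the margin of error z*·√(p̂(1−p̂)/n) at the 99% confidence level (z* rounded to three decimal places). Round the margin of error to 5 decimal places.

Sample proportion p̂ = 246/519 = 0.47399.
SE(p̂) = √(0.47399·0.52601/519) = 0.021918.
For 99% confidence, z* = 2.576.
So ME = 0.05646.

ME = 0.05646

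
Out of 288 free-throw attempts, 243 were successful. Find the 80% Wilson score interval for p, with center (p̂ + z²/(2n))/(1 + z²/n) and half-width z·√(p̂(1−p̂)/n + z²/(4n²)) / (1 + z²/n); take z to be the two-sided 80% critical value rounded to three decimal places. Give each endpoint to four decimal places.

(0.8144, 0.8692)

Here p̂ = 243/288 = 0.84375 and z = 1.282 (z² = 1.643524).
Denominator 1 + z²/n = 1 + 1.643524/288 = 1.005707.
Adjusted center: (0.84375 + z²/(2n))/1.005707 = 0.84180.
Radicand: p̂(1−p̂)/n + z²/(4n²) = 0.000457764 + 0.000004954 = 0.000462718.
Half-width = z·√(radicand)/denom = 1.282·0.021511/1.005707 = 0.02742.
So the interval runs from 0.8144 to 0.8692.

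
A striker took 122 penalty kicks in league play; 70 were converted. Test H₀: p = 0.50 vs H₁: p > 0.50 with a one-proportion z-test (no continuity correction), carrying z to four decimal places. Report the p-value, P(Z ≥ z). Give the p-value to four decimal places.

p-value = 0.0516

The sample proportion is 70/122 = 0.57377.
Null standard error: √(0.50·0.50/122) = √0.002049180 = 0.045268.
Test statistic (full precision, shown to 4 dp): z = (70/122 − 0.50)/SE₀ ≈ 1.6296.
From the standard normal, P(Z ≥ z) = 0.0516.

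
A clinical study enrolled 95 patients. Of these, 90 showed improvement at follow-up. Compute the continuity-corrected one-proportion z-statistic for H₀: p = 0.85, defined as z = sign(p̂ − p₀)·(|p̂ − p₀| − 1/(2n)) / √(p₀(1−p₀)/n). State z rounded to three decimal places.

z = 2.514

Sample proportion p̂ = 90/95 = 0.94737. p̂ − p₀ = 0.097368.
1/(2n) = 0.005263.
Corrected numerator: |0.097368| − 0.005263 = 0.092105.
SE₀ = √(0.85·0.15/95) = 0.036635.
z = (+)0.092105/0.036635 = 2.514.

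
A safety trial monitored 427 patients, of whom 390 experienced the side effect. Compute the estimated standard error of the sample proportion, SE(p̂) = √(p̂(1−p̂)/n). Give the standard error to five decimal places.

p̂ = 390/427 = 0.91335.
p̂(1−p̂) = 0.079142.
SE = √(0.079142/427) = 0.01361.

SE = 0.01361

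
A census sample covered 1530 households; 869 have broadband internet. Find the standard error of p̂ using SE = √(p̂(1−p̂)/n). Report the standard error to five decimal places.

SE = 0.01266

With x = 869 successes in n = 1530, p̂ = 0.56797.
p̂(1−p̂) = 0.56797·0.43203 = 0.245380.
Dividing by n and taking the root: √0.000160379 = 0.01266.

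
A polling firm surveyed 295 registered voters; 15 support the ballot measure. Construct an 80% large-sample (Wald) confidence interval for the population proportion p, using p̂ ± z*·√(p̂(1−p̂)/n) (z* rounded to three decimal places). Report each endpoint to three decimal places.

The sample proportion is 15/295 = 0.05085.
Standard error of p̂: √(0.048262/295) = √0.000163600 = 0.012791.
The 80% critical value is z* = 1.282.
Margin = 1.282·0.012791 = 0.01640.
So the interval runs from 0.034 to 0.067.

(0.034, 0.067)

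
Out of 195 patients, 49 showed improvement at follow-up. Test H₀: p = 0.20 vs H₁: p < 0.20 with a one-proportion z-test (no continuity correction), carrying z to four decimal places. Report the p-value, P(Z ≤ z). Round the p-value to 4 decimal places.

p-value = 0.9633

p̂ = 49/195 = 0.25128.
Null standard error: √(0.20·0.80/195) = √0.000820513 = 0.028645.
z = (p̂ − p₀)/SE = (49/195 − 0.20)/0.028645 ≈ 1.7903.
From the standard normal, P(Z ≤ z) = 0.9633.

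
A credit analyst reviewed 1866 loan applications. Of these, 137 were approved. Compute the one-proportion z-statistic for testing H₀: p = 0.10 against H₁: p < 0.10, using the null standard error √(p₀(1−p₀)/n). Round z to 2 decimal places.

z = -3.83

With x = 137 successes in n = 1866, p̂ = 0.07342.
Null standard error: √(0.10·0.90/1866) = √0.000048232 = 0.006945.
z = (0.07342 − 0.10)/0.006945 = -0.02658/0.006945 = -3.83.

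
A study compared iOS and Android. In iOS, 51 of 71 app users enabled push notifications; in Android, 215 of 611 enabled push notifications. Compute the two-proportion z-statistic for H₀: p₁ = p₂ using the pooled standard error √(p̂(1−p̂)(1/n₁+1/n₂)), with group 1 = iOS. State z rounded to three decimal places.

Sample proportions: p̂₁ = 51/71 = 0.71831 and p̂₂ = 215/611 = 0.35188.
Pooled p̂ = (51+215)/(71+611) = 266/682 = 0.39003.
SE = √[p̂(1−p̂)(1/n₁+1/n₂)] = √[0.39003·0.60997·(1/71+1/611)] ≈ 0.061157.
z = (p̂₁ − p̂₂)/SE = (0.71831 − 0.35188)/0.061157 = 0.36643/0.061157 = 5.992.

z = 5.992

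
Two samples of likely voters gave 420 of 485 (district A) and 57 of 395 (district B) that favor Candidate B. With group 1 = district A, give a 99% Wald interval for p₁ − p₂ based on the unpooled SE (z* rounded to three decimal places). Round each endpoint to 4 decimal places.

p̂₁ = 0.86598, p̂₂ = 0.14430, so the observed difference is 0.72168.
Unpooled SE = √(p̂₁(1−p̂₁)/n₁ + p̂₂(1−p̂₂)/n₂) = √(0.000239297 + 0.000312608) = 0.023493.
The 99% critical value is z* = 2.576. Margin of error = 0.06052.
CI: 0.72168 ± 0.06052 = (0.6612, 0.7822).

(0.6612, 0.7822)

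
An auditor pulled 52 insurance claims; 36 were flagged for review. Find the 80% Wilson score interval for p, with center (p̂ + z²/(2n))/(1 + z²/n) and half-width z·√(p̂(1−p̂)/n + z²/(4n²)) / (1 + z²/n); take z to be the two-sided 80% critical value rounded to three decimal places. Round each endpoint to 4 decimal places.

(0.6054, 0.7674)

p̂ = 36/52 = 0.69231; z = 1.282, so z² = 1.643524.
Denominator 1 + z²/n = 1 + 1.643524/52 = 1.031606.
Center = (0.69231 + 0.015803)/1.031606 = 0.68642.
Radicand: p̂(1−p̂)/n + z²/(4n²) = 0.004096495 + 0.000151953 = 0.004248448.
Half-width = z·√(radicand)/denom = 1.282·0.065180/1.031606 = 0.08100.
So the interval runs from 0.6054 to 0.7674.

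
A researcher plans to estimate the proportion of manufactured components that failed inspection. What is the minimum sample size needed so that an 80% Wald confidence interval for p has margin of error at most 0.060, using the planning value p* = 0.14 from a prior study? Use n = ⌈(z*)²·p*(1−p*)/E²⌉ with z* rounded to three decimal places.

n = 55

For 80% confidence, z* = 1.282.
p*(1−p*) = 0.14·0.86 = 0.1204.
(z*)²·p*(1−p*)/E² = 1.643524·0.1204/0.003600 = 54.967.
⌈54.967⌉ = 55.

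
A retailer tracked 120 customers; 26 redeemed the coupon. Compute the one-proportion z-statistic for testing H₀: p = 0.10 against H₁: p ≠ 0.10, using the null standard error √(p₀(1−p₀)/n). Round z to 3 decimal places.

z = 4.260

p̂ = 26/120 = 0.21667.
SE₀ = √(0.10·0.90/120) = 0.027386.
z = (p̂ − p₀)/SE = (0.21667 − 0.10)/0.027386 = 4.260.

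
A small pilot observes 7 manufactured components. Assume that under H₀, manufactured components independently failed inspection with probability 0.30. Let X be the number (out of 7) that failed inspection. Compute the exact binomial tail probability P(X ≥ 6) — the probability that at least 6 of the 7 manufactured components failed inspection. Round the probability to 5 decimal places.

X ~ Binomial(n=7, p=0.30).
P(X ≥ 6) = C(7,6)·0.30^6·0.70^1 + C(7,7)·0.30^7·0.70^0.
= 0.003572 + 0.000219 = 0.00379.

P = 0.00379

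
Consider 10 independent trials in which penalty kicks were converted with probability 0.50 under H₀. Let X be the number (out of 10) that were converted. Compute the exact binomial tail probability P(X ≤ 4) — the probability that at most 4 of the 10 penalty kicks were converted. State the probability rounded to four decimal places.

X ~ Binomial(n=10, p=0.50).
P(X ≤ 4) = Σ_{j=0}^{4} C(10,j)·0.50^j·0.50^{10−j}.
= 0.000977 + 0.009766 + 0.043945 + 0.117188 + 0.205078 = 0.3770.

P = 0.3770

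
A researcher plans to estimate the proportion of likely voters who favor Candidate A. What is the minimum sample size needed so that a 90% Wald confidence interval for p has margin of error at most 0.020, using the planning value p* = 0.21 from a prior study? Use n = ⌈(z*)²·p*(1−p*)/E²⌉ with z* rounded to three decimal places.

n = 1123

z* = 1.645 at the 90% level.
p*(1−p*) = 0.21·0.79 = 0.1659.
Required n before rounding: 2.706025 × 0.1659 / 0.020² = 1122.324.
Rounding up, n = 1123.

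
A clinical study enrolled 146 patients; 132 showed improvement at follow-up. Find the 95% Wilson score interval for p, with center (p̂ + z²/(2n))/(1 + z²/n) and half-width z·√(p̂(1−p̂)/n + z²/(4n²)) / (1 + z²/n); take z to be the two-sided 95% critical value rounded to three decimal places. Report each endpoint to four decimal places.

(0.8455, 0.9420)

Here p̂ = 132/146 = 0.90411 and z = 1.960 (z² = 3.841600).
Denominator 1 + z²/n = 1 + 3.841600/146 = 1.026312.
Adjusted center: (0.90411 + z²/(2n))/1.026312 = 0.89375.
Radicand: p̂(1−p̂)/n + z²/(4n²) = 0.000593804 + 0.000045055 = 0.000638859.
Half-width = 1.960·√0.000638859/1.026312 = 0.04827.
CI: 0.89375 ± 0.04827 = (0.8455, 0.9420).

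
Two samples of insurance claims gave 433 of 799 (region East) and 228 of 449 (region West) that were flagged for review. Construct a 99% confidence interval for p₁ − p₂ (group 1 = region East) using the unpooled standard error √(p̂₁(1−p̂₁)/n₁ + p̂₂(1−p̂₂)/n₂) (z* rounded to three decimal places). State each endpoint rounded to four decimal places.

p̂₁ = 0.54193, p̂₂ = 0.50780, so the observed difference is 0.03413.
Unpooled SE = √(p̂₁(1−p̂₁)/n₁ + p̂₂(1−p̂₂)/n₂) = √(0.000310691 + 0.000556658) = 0.029451.
For 99% confidence, z* = 2.576. Margin = 2.576·0.029451 = 0.07587.
So the interval runs from -0.0417 to 0.1100.

(-0.0417, 0.1100)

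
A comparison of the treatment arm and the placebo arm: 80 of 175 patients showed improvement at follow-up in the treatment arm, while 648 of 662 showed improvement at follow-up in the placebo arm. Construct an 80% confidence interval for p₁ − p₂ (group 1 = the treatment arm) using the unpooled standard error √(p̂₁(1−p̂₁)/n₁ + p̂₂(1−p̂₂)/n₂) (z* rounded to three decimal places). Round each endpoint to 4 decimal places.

p̂₁ = 80/175 = 0.45714, p̂₂ = 648/662 = 0.97885; p̂₁ − p̂₂ = -0.52171.
Unpooled SE = √(p̂₁(1−p̂₁)/n₁ + p̂₂(1−p̂₂)/n₂) = √(0.001418076 + 0.000031270) = 0.038070.
For 80% confidence, z* = 1.282. Margin of error = 0.04881.
CI: -0.52171 ± 0.04881 = (-0.5705, -0.4729).

(-0.5705, -0.4729)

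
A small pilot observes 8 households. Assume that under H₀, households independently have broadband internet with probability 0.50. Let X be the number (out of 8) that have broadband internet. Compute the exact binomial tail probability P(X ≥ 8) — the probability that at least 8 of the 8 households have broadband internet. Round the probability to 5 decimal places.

X ~ Binomial(n=8, p=0.50).
P(X ≥ 8) = C(8,8)·0.50^8·0.50^0.
= 0.003906 = 0.00391.

P = 0.00391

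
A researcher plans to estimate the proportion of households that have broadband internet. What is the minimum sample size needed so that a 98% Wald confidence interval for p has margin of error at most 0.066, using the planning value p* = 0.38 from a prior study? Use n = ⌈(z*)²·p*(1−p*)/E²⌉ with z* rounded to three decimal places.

n = 293

z* = 2.326 at the 98% level.
p*(1−p*) = 0.38·0.62 = 0.2356.
(z*)²·p*(1−p*)/E² = 5.410276·0.2356/0.004356 = 292.622.
Rounding up, n = 293.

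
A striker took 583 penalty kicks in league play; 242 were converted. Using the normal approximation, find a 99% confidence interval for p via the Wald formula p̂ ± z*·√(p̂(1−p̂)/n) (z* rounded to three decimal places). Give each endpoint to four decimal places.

With x = 242 successes in n = 583, p̂ = 0.41509.
SE = √(p̂(1−p̂)/n) = √(0.242791/583) = 0.020407.
The 99% critical value is z* = 2.576.
Margin = 2.576·0.020407 = 0.05257.
Interval: 0.41509 ± 0.05257 → (0.3625, 0.4677).

(0.3625, 0.4677)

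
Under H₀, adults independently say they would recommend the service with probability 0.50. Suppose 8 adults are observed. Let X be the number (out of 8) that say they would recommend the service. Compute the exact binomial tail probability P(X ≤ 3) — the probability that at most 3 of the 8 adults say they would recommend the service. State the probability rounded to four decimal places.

P = 0.3633

X is binomial with n = 8 and p = 0.50.
P(X ≤ 3) = C(8,0)·0.50^0·0.50^8 + C(8,1)·0.50^1·0.50^7 + C(8,2)·0.50^2·0.50^6 + C(8,3)·0.50^3·0.50^5.
= 0.003906 + 0.031250 + 0.109375 + 0.218750 = 0.3633.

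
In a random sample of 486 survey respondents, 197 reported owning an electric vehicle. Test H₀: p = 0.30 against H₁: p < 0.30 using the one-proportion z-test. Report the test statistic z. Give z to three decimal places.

z = 5.068

p̂ = 197/486 = 0.40535.
Null standard error: √(0.30·0.70/486) = √0.000432099 = 0.020787.
z = (p̂ − p₀)/SE = (0.40535 − 0.30)/0.020787 = 5.068.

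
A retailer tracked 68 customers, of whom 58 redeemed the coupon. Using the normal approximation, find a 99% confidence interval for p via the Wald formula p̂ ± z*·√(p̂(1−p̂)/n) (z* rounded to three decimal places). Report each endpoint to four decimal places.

The sample proportion is 58/68 = 0.85294.
SE = √(p̂(1−p̂)/n) = √(0.125433/68) = 0.042949.
z* = 2.576 at the 99% level.
Margin = 2.576·0.042949 = 0.11064.
Interval: 0.85294 ± 0.11064 → (0.7423, 0.9636).

(0.7423, 0.9636)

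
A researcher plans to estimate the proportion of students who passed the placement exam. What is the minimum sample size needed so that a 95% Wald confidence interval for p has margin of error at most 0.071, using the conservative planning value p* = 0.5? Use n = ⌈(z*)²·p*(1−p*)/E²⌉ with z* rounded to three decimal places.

n = 191

z* = 1.960 at the 95% level.
p*(1−p*) = 0.50·0.50 = 0.2500.
(z*)²·p*(1−p*)/E² = 3.841600·0.2500/0.005041 = 190.518.
Rounding up, n = 191.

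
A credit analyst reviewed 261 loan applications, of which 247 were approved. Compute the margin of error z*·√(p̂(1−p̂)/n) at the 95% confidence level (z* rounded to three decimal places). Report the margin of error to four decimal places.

With x = 247 successes in n = 261, p̂ = 0.94636.
Standard error of p̂: √(0.050763/261) = √0.000194493 = 0.013946.
The 95% critical value is z* = 1.960.
So ME = 0.0273.

ME = 0.0273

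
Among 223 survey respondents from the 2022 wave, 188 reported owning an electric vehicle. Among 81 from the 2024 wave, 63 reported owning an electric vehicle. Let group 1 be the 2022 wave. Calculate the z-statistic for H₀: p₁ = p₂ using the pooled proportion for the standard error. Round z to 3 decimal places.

Sample proportions: p̂₁ = 188/223 = 0.84305 and p̂₂ = 63/81 = 0.77778.
Pooling: p̂ = 251/304 = 0.82566.
Pooled SE = √[0.1439469·0.01682998] ≈ 0.049220.
z = 0.06527/0.049220 = 1.326.

z = 1.326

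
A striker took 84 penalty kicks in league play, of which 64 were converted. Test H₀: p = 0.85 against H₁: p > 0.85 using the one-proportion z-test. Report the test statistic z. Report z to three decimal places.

z = -2.261

The sample proportion is 64/84 = 0.76190.
Under H₀, SE = √(p₀(1−p₀)/n) = √(0.85·0.15/84) = √0.001517857 = 0.038960.
z = (0.76190 − 0.85)/0.038960 = -0.08810/0.038960 = -2.261.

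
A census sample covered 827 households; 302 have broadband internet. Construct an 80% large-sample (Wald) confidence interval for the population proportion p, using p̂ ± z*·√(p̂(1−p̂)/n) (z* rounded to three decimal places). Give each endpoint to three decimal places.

(0.344, 0.387)

With x = 302 successes in n = 827, p̂ = 0.36518.
SE = √(p̂(1−p̂)/n) = √(0.231822/827) = 0.016743.
z* = 1.282 at the 80% level.
Margin of error: 1.282 × 0.016743 = 0.02146.
So the interval runs from 0.344 to 0.387.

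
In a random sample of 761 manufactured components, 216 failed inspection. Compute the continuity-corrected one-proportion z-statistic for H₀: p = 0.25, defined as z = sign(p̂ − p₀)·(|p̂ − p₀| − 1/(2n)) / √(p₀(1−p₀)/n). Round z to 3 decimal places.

z = 2.114

Sample proportion p̂ = 216/761 = 0.28384. p̂ − p₀ = 0.033837.
Continuity correction 1/(2n) = 1/1522 = 0.000657.
Corrected numerator: |0.033837| − 0.000657 = 0.033180.
Under H₀, SE = √(p₀(1−p₀)/n) = √(0.25·0.75/761) = √0.000246386 = 0.015697.
z = +0.033180/0.015697 = 2.114.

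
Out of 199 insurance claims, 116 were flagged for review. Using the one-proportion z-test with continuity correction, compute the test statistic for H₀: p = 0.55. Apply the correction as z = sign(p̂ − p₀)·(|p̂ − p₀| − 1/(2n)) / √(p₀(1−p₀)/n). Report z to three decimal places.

z = 0.862

The sample proportion is 116/199 = 0.58291. p̂ − p₀ = 0.032915.
1/(2n) = 0.002513.
Corrected numerator: |0.032915| − 0.002513 = 0.030402.
SE₀ = √(0.55·0.45/199) = 0.035266.
z = +0.030402/0.035266 = 0.862.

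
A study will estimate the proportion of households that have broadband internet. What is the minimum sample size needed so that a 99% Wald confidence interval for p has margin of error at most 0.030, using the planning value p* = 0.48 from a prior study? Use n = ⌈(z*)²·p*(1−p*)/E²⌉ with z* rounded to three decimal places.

z* = 2.576 at the 99% level.
p*(1−p*) = 0.48·0.52 = 0.2496.
Required n before rounding: 6.635776 × 0.2496 / 0.030² = 1840.322.
⌈1840.322⌉ = 1841.

n = 1841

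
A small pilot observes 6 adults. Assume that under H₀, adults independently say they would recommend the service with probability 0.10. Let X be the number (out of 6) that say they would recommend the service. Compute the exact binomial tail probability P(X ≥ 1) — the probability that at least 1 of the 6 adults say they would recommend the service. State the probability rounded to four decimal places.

P = 0.4686

X is binomial with n = 6 and p = 0.10.
P(X ≥ 1) = Σ_{j=1}^{6} C(6,j)·0.10^j·0.90^{6−j}.
= 0.354294 + 0.098415 + 0.014580 + 0.001215 + 0.000054 + 0.000001 = 0.4686.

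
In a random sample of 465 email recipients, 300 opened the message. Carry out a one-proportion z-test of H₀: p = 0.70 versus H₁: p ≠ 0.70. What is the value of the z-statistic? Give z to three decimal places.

Sample proportion p̂ = 300/465 = 0.64516.
Null standard error: √(0.70·0.30/465) = √0.000451613 = 0.021251.
z = (0.64516 − 0.70)/0.021251 = -0.05484/0.021251 = -2.581.

z = -2.581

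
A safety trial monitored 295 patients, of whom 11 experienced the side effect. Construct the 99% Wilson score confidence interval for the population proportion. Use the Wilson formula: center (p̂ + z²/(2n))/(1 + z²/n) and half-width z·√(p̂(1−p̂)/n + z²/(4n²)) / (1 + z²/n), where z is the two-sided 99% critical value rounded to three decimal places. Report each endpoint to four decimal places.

(0.0176, 0.0774)

p̂ = 11/295 = 0.03729; z = 2.576, so z² = 6.635776.
Denominator 1 + z²/n = 1 + 6.635776/295 = 1.022494.
Center = (0.03729 + 0.011247)/1.022494 = 0.04747.
Radicand: p̂(1−p̂)/n + z²/(4n²) = 0.000121687 + 0.000019063 = 0.000140750.
Half-width = 2.576·√0.000140750/1.022494 = 0.02989.
So the interval runs from 0.0176 to 0.0774.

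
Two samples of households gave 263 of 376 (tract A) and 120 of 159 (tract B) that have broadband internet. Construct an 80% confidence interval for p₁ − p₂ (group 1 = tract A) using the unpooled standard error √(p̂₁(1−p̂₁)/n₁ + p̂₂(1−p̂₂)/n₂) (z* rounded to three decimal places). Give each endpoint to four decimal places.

(-0.1085, -0.0020)

p̂₁ = 263/376 = 0.69947, p̂₂ = 120/159 = 0.75472; p̂₁ − p̂₂ = -0.05525.
SE = √(0.000559076 + 0.001164272) = √0.001723348 = 0.041513.
For 80% confidence, z* = 1.282. Margin = 1.282·0.041513 = 0.05322.
Interval: -0.05525 ± 0.05322 → (-0.1085, -0.0020).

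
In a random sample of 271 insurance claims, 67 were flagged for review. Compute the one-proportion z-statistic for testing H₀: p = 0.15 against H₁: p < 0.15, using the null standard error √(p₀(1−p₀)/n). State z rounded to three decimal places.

With x = 67 successes in n = 271, p̂ = 0.24723.
Under H₀, SE = √(p₀(1−p₀)/n) = √(0.15·0.85/271) = √0.000470480 = 0.021691.
Test statistic: z = 0.09723/0.021691 = 4.483.

z = 4.483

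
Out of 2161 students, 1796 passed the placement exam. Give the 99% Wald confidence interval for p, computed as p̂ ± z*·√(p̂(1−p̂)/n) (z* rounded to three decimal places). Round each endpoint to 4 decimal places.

Sample proportion p̂ = 1796/2161 = 0.83110.
Standard error of p̂: √(0.140375/2161) = √0.000064958 = 0.008060.
For 99% confidence, z* = 2.576.
Margin of error: 2.576 × 0.008060 = 0.02076.
So the interval runs from 0.8103 to 0.8519.

(0.8103, 0.8519)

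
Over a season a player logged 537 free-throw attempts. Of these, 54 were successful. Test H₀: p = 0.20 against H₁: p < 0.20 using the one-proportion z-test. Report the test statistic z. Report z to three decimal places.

Sample proportion p̂ = 54/537 = 0.10056.
Under H₀, SE = √(p₀(1−p₀)/n) = √(0.20·0.80/537) = √0.000297952 = 0.017261.
z = (p̂ − p₀)/SE = (0.10056 − 0.20)/0.017261 = -5.761.

z = -5.761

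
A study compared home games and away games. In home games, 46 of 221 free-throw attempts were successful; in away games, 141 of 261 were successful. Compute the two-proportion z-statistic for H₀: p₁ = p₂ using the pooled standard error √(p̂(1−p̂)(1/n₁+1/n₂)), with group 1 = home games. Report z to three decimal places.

z = -7.455

p̂₁ = 46/221 = 0.20814, p̂₂ = 141/261 = 0.54023.
Pooled p̂ = (46+141)/(221+261) = 187/482 = 0.38797.
SE = √[p̂(1−p̂)(1/n₁+1/n₂)] = √[0.38797·0.61203·(1/221+1/261)] ≈ 0.044544.
z = -0.33209/0.044544 = -7.455.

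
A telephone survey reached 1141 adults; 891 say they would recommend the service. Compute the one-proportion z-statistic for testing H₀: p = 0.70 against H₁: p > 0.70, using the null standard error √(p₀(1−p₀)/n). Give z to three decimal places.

p̂ = 891/1141 = 0.78089.
Null standard error: √(0.70·0.30/1141) = √0.000184049 = 0.013566.
z = (0.78089 − 0.70)/0.013566 = 0.08089/0.013566 = 5.963.

z = 5.963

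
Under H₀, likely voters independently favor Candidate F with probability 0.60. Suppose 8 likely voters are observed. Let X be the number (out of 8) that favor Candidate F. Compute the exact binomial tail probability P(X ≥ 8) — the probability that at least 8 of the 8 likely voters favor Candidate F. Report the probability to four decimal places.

X is binomial with n = 8 and p = 0.60.
P(X ≥ 8) = C(8,8)·0.60^8·0.40^0.
= 0.016796 = 0.0168.

P = 0.0168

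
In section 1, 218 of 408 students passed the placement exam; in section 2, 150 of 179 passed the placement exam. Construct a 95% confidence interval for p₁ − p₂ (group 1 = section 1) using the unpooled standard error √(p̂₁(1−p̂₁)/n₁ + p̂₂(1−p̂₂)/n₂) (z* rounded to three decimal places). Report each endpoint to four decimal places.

p̂₁ = 0.53431, p̂₂ = 0.83799, so the observed difference is -0.30368.
Unpooled SE = √(p̂₁(1−p̂₁)/n₁ + p̂₂(1−p̂₂)/n₂) = √(0.000609859 + 0.000758456) = 0.036991.
z* = 1.960 at the 95% level. Margin = 1.960·0.036991 = 0.07250.
Interval: -0.30368 ± 0.07250 → (-0.3762, -0.2312).

(-0.3762, -0.2312)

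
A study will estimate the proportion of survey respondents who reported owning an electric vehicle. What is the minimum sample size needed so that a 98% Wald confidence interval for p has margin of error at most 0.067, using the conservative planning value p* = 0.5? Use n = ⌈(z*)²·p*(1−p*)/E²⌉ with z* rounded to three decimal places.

For 98% confidence, z* = 2.326.
p*(1−p*) = 0.2500.
Required n before rounding: 5.410276 × 0.2500 / 0.067² = 301.307.
Rounding up, n = 302.

n = 302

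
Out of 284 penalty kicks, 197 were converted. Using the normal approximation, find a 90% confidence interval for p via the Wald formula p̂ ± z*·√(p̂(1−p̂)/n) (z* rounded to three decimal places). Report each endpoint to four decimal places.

Sample proportion p̂ = 197/284 = 0.69366.
SE(p̂) = √(0.69366·0.30634/284) = 0.027354.
z* = 1.645 at the 90% level.
Margin = 1.645·0.027354 = 0.04500.
Interval: 0.69366 ± 0.04500 → (0.6487, 0.7387).

(0.6487, 0.7387)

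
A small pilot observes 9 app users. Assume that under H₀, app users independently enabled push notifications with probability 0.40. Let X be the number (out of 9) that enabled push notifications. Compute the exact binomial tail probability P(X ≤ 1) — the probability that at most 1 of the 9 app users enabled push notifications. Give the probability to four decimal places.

X ~ Binomial(n=9, p=0.40).
P(X ≤ 1) = C(9,0)·0.40^0·0.60^9 + C(9,1)·0.40^1·0.60^8.
= 0.010078 + 0.060466 = 0.0705.

P = 0.0705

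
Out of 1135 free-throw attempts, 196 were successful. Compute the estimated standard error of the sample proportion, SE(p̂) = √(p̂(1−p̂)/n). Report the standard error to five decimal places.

Sample proportion p̂ = 196/1135 = 0.17269.
p̂(1−p̂) = 0.142868.
SE = √(0.142868/1135) = 0.01122.

SE = 0.01122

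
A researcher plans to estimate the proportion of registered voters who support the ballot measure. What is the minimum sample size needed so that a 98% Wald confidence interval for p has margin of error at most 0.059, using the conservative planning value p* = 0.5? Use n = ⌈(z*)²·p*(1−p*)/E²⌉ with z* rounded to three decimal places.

n = 389

For 98% confidence, z* = 2.326.
p*(1−p*) = 0.50·0.50 = 0.2500.
(z*)²·p*(1−p*)/E² = 5.410276·0.2500/0.003481 = 388.558.
Rounding up, n = 389.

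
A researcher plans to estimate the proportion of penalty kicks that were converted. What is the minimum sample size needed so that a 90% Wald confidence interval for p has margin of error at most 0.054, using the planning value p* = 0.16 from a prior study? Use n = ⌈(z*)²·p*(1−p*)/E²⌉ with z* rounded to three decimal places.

n = 125

The 90% critical value is z* = 1.645.
p*(1−p*) = 0.16·0.84 = 0.1344.
(z*)²·p*(1−p*)/E² = 2.706025·0.1344/0.002916 = 124.722.
⌈124.722⌉ = 125.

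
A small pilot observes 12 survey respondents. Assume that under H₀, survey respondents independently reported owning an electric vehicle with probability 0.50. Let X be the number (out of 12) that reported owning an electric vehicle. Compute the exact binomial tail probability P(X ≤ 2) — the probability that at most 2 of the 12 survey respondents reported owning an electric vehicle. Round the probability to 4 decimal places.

X is binomial with n = 12 and p = 0.50.
P(X ≤ 2) = C(12,0)·0.50^0·0.50^12 + C(12,1)·0.50^1·0.50^11 + C(12,2)·0.50^2·0.50^10.
= 0.000244 + 0.002930 + 0.016113 = 0.0193.

P = 0.0193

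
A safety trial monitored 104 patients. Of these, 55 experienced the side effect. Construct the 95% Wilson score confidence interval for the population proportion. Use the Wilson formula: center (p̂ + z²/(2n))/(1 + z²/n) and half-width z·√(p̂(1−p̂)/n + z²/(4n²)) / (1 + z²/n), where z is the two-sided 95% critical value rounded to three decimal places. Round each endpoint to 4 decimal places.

(0.4336, 0.6220)

Here p̂ = 55/104 = 0.52885 and z = 1.960 (z² = 3.841600).
1 + z²/n = 1.036938.
Adjusted center: (0.52885 + z²/(2n))/1.036938 = 0.52782.
Radicand: p̂(1−p̂)/n + z²/(4n²) = 0.002395845 + 0.000088794 = 0.002484639.
Half-width = 1.960·√0.002484639/1.036938 = 0.09422.
CI: 0.52782 ± 0.09422 = (0.4336, 0.6220).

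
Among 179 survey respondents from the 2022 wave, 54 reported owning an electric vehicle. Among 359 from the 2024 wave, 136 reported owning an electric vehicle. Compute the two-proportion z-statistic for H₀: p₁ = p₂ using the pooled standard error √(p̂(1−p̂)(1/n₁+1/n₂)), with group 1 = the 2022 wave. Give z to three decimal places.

Sample proportions: p̂₁ = 54/179 = 0.30168 and p̂₂ = 136/359 = 0.37883.
Pooled p̂ = (54+136)/(179+359) = 190/538 = 0.35316.
SE = √[p̂(1−p̂)(1/n₁+1/n₂)] = √[0.35316·0.64684·(1/179+1/359)] ≈ 0.043732.
z = (p̂₁ − p̂₂)/SE = (0.30168 − 0.37883)/0.043732 = -0.07715/0.043732 = -1.764.

z = -1.764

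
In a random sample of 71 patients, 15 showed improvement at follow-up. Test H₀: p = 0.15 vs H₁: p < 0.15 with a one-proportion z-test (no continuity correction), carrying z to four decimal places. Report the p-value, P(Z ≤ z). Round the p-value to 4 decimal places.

With x = 15 successes in n = 71, p̂ = 0.21127.
SE₀ = √(0.15·0.85/71) = 0.042377.
Test statistic (full precision, shown to 4 dp): z = (15/71 − 0.15)/SE₀ ≈ 1.4458.
From the standard normal, P(Z ≤ z) = 0.9259.

p-value = 0.9259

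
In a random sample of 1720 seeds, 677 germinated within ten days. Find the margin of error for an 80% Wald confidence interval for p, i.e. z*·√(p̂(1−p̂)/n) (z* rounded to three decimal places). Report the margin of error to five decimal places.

Sample proportion p̂ = 677/1720 = 0.39360.
Standard error of p̂: √(0.238680/1720) = √0.000138767 = 0.011780.
The 80% critical value is z* = 1.282.
So ME = 0.01510.

ME = 0.01510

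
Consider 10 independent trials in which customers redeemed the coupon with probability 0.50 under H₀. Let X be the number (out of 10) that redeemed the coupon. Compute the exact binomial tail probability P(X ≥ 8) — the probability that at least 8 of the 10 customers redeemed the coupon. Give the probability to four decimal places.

P = 0.0547

X is binomial with n = 10 and p = 0.50.
P(X ≥ 8) = C(10,8)·0.50^8·0.50^2 + C(10,9)·0.50^9·0.50^1 + C(10,10)·0.50^10·0.50^0.
= 0.043945 + 0.009766 + 0.000977 = 0.0547.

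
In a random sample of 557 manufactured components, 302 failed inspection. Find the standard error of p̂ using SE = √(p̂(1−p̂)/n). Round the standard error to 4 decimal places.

The sample proportion is 302/557 = 0.54219.
p̂(1−p̂) = 0.54219·0.45781 = 0.248220.
SE = √(0.248220/557) = √0.000445637 = 0.0211.

SE = 0.0211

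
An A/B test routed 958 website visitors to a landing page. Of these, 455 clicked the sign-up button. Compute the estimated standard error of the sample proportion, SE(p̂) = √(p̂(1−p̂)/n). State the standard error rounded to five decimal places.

SE = 0.01613

Sample proportion p̂ = 455/958 = 0.47495.
p̂(1−p̂) = 0.249372.
Dividing by n and taking the root: √0.000260305 = 0.01613.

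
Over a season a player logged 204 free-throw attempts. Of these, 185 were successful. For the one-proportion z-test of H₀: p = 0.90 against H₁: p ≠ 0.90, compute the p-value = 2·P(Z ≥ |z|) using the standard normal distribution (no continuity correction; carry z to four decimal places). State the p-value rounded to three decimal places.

p-value = 0.744

The sample proportion is 185/204 = 0.90686.
Under H₀, SE = √(p₀(1−p₀)/n) = √(0.90·0.10/204) = √0.000441176 = 0.021004.
Test statistic (full precision, shown to 4 dp): z = (185/204 − 0.90)/SE₀ ≈ 0.3267.
From the standard normal, 2·P(Z ≥ |z|) = 0.744.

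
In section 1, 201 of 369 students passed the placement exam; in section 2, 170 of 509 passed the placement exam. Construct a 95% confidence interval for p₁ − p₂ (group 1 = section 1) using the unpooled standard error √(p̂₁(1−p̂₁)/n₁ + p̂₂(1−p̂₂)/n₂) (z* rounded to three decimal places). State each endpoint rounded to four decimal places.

(0.1455, 0.2760)

p̂₁ = 201/369 = 0.54472, p̂₂ = 170/509 = 0.33399; p̂₁ − p̂₂ = 0.21073.
SE = √(0.000672088 + 0.000437014) = √0.001109102 = 0.033303.
The 95% critical value is z* = 1.960. Margin = 1.960·0.033303 = 0.06527.
Interval: 0.21073 ± 0.06527 → (0.1455, 0.2760).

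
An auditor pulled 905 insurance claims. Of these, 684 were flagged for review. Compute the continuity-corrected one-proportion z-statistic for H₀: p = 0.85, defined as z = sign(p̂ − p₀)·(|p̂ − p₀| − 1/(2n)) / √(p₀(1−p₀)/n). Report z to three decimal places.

z = -7.890

The sample proportion is 684/905 = 0.75580. p̂ − p₀ = -0.094199.
1/(2n) = 0.000552.
Corrected numerator: |-0.094199| − 0.000552 = 0.093647.
Null standard error: √(0.85·0.15/905) = √0.000140884 = 0.011869.
z = (−)0.093647/0.011869 = -7.890.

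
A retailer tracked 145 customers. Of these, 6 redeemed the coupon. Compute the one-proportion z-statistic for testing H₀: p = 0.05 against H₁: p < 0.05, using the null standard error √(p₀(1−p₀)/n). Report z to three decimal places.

z = -0.476

p̂ = 6/145 = 0.04138.
SE₀ = √(0.05·0.95/145) = 0.018099.
z = (p̂ − p₀)/SE = (0.04138 − 0.05)/0.018099 = -0.476.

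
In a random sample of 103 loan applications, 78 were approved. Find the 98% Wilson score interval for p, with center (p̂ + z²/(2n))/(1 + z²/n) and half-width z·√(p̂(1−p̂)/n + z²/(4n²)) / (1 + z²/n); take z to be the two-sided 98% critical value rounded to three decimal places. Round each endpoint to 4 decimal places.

p̂ = 78/103 = 0.75728; z = 2.326, so z² = 5.410276.
1 + z²/n = 1.052527.
Adjusted center: (0.75728 + z²/(2n))/1.052527 = 0.74444.
Radicand: p̂(1−p̂)/n + z²/(4n²) = 0.001784526 + 0.000127493 = 0.001912019.
Half-width = 2.326·√0.001912019/1.052527 = 0.09663.
So the interval runs from 0.6478 to 0.8411.

(0.6478, 0.8411)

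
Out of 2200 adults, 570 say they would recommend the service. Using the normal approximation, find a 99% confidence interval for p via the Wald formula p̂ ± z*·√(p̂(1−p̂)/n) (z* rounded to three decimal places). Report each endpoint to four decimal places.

(0.2350, 0.2832)

Sample proportion p̂ = 570/2200 = 0.25909.
Standard error of p̂: √(0.191963/2200) = √0.000087256 = 0.009341.
z* = 2.576 at the 99% level.
Margin of error: 2.576 × 0.009341 = 0.02406.
Interval: 0.25909 ± 0.02406 → (0.2350, 0.2832).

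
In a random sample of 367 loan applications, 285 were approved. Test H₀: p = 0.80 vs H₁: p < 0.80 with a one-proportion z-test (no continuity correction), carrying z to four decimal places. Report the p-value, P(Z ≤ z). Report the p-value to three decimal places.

With x = 285 successes in n = 367, p̂ = 0.77657.
Null standard error: √(0.80·0.20/367) = √0.000435967 = 0.020880.
Test statistic (full precision, shown to 4 dp): z = (285/367 − 0.80)/SE₀ ≈ -1.1223.
p-value = P(Z ≤ z) with z = -1.1223 → 0.131.

p-value = 0.131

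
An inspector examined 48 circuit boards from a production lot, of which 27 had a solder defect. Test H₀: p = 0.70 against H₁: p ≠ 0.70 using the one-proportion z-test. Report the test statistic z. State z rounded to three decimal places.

z = -2.079

With x = 27 successes in n = 48, p̂ = 0.56250.
SE₀ = √(0.70·0.30/48) = 0.066144.
z = (p̂ − p₀)/SE = (0.56250 − 0.70)/0.066144 = -2.079.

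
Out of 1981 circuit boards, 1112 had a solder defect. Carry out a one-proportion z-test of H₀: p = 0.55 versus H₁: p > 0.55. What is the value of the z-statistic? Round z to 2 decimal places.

z = 1.01

With x = 1112 successes in n = 1981, p̂ = 0.56133.
Null standard error: √(0.55·0.45/1981) = √0.000124937 = 0.011178.
Test statistic: z = 0.01133/0.011178 = 1.01.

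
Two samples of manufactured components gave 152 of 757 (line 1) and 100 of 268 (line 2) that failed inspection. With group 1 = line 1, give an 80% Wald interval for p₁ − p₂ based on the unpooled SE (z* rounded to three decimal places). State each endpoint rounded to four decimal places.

(-0.2146, -0.1301)

p̂₁ = 152/757 = 0.20079, p̂₂ = 100/268 = 0.37313; p̂₁ − p̂₂ = -0.17234.
Unpooled SE = √(p̂₁(1−p̂₁)/n₁ + p̂₂(1−p̂₂)/n₂) = √(0.000211988 + 0.000872780) = 0.032936.
z* = 1.282 at the 80% level. Margin of error = 0.04222.
CI: -0.17234 ± 0.04222 = (-0.2146, -0.1301).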